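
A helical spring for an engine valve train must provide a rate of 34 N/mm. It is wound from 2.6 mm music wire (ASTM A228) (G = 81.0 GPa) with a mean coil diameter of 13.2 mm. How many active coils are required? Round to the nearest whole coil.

N_a = Gd⁴/(8D³k) = (81.0×10³ × 2.6⁴)/(8 × 13.2³ × 34)
    = 3.70151e+06 / 625591 = 5.917 → 6 coils

6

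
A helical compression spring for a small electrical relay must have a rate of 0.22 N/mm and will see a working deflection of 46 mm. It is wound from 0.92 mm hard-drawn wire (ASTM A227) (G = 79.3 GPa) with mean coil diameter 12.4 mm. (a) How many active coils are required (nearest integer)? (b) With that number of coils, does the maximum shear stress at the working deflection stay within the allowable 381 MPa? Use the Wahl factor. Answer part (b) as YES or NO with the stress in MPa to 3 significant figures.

(a) 17 coils; (b) NO, τ_max = 452 MPa

N_a = Gd⁴/(8D³k) = (79.3×10³)(0.92⁴)/(8·12.4³·0.22) = 16.93 → N_a = 17
Actual rate k = Gd⁴/(8D³·17) = 0.21909 N/mm
Working load F = kδ = 0.21909·46 = 10.078 N
C = 12.4/0.92 = 13.4783; K_W = (4C−1)/(4C−4)+0.615/C = 1.1057
τ_max = K_W·8FD/(πd³) = 1.1057·408.67 = 451.88 MPa
τ_max > 381 MPa → exceeds allowable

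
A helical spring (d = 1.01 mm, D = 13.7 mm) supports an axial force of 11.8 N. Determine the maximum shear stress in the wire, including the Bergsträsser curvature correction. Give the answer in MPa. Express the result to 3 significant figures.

Spring index C = D/d = 13.7/1.01 = 13.5644
K_B = (4C+2)/(4C−3) = 56.257/51.257 = 1.0975
τ₀ = 8FD/(πd³) = 8·11.8·13.7/(π·1.01³) = 1293.28/3.2368 = 399.56 MPa
τ_max = K·τ₀ = 1.0975 × 399.56 = 438.53 MPa

439 MPa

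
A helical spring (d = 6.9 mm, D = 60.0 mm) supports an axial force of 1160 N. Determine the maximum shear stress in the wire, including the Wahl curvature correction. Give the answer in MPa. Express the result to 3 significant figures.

630 MPa

Spring index C = D/d = 60.0/6.9 = 8.6957
K_W = (4C−1)/(4C−4) + 0.615/C = 33.783/30.783 + 0.0707 = 1.1682
τ₀ = 8FD/(πd³) = 8·1160·60.0/(π·6.9³) = 556800/1032 = 539.51 MPa
τ_max = K·τ₀ = 1.1682 × 539.51 = 630.25 MPa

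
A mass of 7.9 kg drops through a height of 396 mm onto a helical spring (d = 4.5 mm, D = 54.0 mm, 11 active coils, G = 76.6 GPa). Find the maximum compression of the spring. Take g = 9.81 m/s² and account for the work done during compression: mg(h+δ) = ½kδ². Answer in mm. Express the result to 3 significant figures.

k = Gd⁴/(8D³N_a) = (76.6×10³)(4.5⁴)/(8·54.0³·11) = 2.2668 N/mm
W = mg = 7.9 × 9.81 = 77.499 N
½kδ² − Wδ − Wh = 0 → δ = (W + √(W² + 2kWh))/k
δ = (77.499 + √(6006.1 + 139135))/2.2668 = (77.499 + 380.97)/2.2668 = 202.25 mm

202 mm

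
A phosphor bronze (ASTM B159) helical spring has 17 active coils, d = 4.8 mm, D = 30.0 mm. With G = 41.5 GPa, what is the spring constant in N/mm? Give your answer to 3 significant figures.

6.00 N/mm

k = Gd⁴/(8D³N_a) = (41.5×10³ × 4.8⁴) / (8 × 30.0³ × 17)
  = 2.20299e+07 / 3.672e+06 = 5.9994 N/mm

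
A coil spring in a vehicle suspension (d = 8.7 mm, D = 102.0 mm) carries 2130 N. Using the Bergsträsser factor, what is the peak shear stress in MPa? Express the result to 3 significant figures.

Spring index C = D/d = 102.0/8.7 = 11.7241
K_B = (4C+2)/(4C−3) = 48.897/43.897 = 1.1139
τ₀ = 8FD/(πd³) = 8·2130·102.0/(π·8.7³) = 1.73808e+06/2068.7 = 840.16 MPa
τ_max = K·τ₀ = 1.1139 × 840.16 = 935.86 MPa

936 MPa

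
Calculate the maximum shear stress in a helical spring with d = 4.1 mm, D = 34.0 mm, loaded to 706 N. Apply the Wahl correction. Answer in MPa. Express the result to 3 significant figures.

1040 MPa

Spring index C = D/d = 34.0/4.1 = 8.2927
K_W = (4C−1)/(4C−4) + 0.615/C = 32.171/29.171 + 0.0742 = 1.1770
τ₀ = 8FD/(πd³) = 8·706·34.0/(π·4.1³) = 192032/216.52 = 886.89 MPa
τ_max = K·τ₀ = 1.1770 × 886.89 = 1043.9 MPa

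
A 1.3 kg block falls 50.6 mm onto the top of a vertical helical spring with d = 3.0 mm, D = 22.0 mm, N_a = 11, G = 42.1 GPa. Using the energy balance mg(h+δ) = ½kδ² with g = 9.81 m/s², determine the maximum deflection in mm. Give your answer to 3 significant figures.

22.7 mm

k = Gd⁴/(8D³N_a) = (42.1×10³)(3.0⁴)/(8·22.0³·11) = 3.6393 N/mm
W = mg = 1.3 × 9.81 = 12.753 N
½kδ² − Wδ − Wh = 0 → δ = (W + √(W² + 2kWh))/k
δ = (12.753 + √(162.64 + 4696.88))/3.6393 = (12.753 + 69.71)/3.6393 = 22.659 mm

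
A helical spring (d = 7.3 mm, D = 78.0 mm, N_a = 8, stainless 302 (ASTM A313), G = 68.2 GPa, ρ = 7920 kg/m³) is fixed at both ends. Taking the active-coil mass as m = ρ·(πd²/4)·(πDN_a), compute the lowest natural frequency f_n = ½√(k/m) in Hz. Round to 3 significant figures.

49.5 Hz

k = Gd⁴/(8D³N_a) = (68.2×10³)(7.3⁴)/(8·78.0³·8) = 6.3769 N/mm = 6376.9 N/m
Wire length L = πDN_a = π·78.0·8 = 1960.4 mm
m = ρ·(πd²/4)·L = 7920 × 41.854×10⁻⁶ m² × 1.9604 m = 0.64982 kg
f_n = ½√(k/m) = 0.5·√(6376.9/0.64982) = 0.5·√(9813.3) = 49.531 Hz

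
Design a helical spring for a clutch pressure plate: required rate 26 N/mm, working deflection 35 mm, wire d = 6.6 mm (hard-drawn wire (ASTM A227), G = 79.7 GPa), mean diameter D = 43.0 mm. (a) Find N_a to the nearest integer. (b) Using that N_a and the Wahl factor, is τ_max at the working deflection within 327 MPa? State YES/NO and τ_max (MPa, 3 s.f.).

N_a = Gd⁴/(8D³k) = (79.7×10³)(6.6⁴)/(8·43.0³·26) = 9.145 → N_a = 9
Actual rate k = Gd⁴/(8D³·9) = 26.418 N/mm
Working load F = kδ = 26.418·35 = 924.62 N
C = 43.0/6.6 = 6.5152; K_W = (4C−1)/(4C−4)+0.615/C = 1.2304
τ_max = K_W·8FD/(πd³) = 1.2304·352.16 = 433.29 MPa
τ_max > 327 MPa → exceeds allowable

(a) 9 coils; (b) NO, τ_max = 433 MPa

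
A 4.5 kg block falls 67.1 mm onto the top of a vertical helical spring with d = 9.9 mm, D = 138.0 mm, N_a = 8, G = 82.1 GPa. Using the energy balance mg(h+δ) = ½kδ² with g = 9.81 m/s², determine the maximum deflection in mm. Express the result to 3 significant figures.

46.2 mm

k = Gd⁴/(8D³N_a) = (82.1×10³)(9.9⁴)/(8·138.0³·8) = 4.6889 N/mm
W = mg = 4.5 × 9.81 = 44.145 N
½kδ² − Wδ − Wh = 0 → δ = (W + √(W² + 2kWh))/k
δ = (44.145 + √(1948.8 + 27778))/4.6889 = (44.145 + 172.41)/4.6889 = 46.186 mm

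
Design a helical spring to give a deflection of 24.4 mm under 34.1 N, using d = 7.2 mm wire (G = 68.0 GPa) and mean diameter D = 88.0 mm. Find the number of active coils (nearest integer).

Required rate k = F/δ = 34.1/24.4 = 1.3975 N/mm
N_a = Gd⁴/(8D³k) = (68.0×10³ × 7.2⁴)/(8 × 88.0³ × 1.3975)
    = 1.82742e+08 / 7.61908e+06 = 23.98 → 24 coils

24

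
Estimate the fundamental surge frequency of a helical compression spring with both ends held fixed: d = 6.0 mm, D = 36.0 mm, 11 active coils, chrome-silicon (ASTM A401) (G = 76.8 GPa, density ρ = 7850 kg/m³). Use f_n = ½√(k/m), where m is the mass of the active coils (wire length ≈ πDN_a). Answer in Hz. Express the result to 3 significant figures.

k = Gd⁴/(8D³N_a) = (76.8×10³)(6.0⁴)/(8·36.0³·11) = 24.242 N/mm = 24242 N/m
Wire length L = πDN_a = π·36.0·11 = 1244.1 mm
m = ρ·(πd²/4)·L = 7850 × 28.274×10⁻⁶ m² × 1.2441 m = 0.27613 kg
f_n = ½√(k/m) = 0.5·√(24242/0.27613) = 0.5·√(87795) = 148.15 Hz

148 Hz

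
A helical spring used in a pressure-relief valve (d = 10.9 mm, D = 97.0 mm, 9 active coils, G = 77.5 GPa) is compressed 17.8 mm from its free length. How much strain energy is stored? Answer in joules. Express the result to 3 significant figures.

k = Gd⁴/(8D³N_a) = (77.5×10³)(10.9⁴)/(8·97.0³·9) = 16.648 N/mm
U = ½kδ² = 0.5 × 16.648 × 17.8² = 2637.4 N·mm = 2.6374 J

2.64 J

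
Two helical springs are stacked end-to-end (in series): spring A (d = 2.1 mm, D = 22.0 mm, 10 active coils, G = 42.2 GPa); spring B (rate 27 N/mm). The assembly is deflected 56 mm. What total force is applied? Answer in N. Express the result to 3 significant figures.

52.1 N

k_A = Gd⁴/(8D³N_a) = (42.2×10³)(2.1⁴)/(8·22.0³·10) = 0.96346 N/mm
Series: 1/k_eq = 1/0.96346 + 1/27 = 1.075; k_eq = 0.93026 N/mm
F = k_eq·δ = 0.93026·56 = 52.095 N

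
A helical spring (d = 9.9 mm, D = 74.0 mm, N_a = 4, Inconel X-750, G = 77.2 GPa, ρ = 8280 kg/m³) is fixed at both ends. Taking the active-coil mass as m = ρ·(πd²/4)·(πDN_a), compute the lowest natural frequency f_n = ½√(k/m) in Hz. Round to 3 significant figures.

k = Gd⁴/(8D³N_a) = (77.2×10³)(9.9⁴)/(8·74.0³·4) = 57.189 N/mm = 57189 N/m
Wire length L = πDN_a = π·74.0·4 = 929.91 mm
m = ρ·(πd²/4)·L = 8280 × 76.977×10⁻⁶ m² × 0.92991 m = 0.5927 kg
f_n = ½√(k/m) = 0.5·√(57189/0.5927) = 0.5·√(96490) = 155.31 Hz

155 Hz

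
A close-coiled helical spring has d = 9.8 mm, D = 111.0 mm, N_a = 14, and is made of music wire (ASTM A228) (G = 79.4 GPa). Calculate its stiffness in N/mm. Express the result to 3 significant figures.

k = Gd⁴/(8D³N_a) = (79.4×10³ × 9.8⁴) / (8 × 111.0³ × 14)
  = 7.3236e+08 / 1.53175e+08 = 4.7812 N/mm

4.78 N/mm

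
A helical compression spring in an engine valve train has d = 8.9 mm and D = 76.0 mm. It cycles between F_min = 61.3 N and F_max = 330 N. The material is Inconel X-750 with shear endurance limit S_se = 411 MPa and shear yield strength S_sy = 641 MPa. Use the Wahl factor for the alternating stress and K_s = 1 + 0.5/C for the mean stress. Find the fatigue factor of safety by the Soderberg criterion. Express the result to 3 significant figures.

C = D/d = 76.0/8.9 = 8.5393; K_W = (4C−1)/(4C−4)+0.615/C = 1.1715; K_s = 1+0.5/C = 1.0586
F_a = (F_max−F_min)/2 = 134.35 N; F_m = (F_max+F_min)/2 = 195.65 N
τ_a = K_W·8F_aD/(πd³) = 1.1715 × 36.883 = 43.208 MPa
τ_m = K_s·8F_mD/(πd³) = 1.0586 × 53.711 = 56.856 MPa
Soderberg: 1/n_f = τ_a/S_se + τ_m/S_sy = 43.208/411 + 56.856/641 = 0.10513 + 0.08870 = 0.19383
n_f = 1/0.19383 = 5.159

5.16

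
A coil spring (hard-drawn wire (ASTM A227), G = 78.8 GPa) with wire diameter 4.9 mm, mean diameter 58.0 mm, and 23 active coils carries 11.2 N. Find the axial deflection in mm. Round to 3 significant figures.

8.85 mm

k = Gd⁴/(8D³N_a) = (78.8×10³)(4.9⁴)/(8·58.0³·23) = 1.2653 N/mm
δ = F/k = 11.2 / 1.2653 = 8.8513 mm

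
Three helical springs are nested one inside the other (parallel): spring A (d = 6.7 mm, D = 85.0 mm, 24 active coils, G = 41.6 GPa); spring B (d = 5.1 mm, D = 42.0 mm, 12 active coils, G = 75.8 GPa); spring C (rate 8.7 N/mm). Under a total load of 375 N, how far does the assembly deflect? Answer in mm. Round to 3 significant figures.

22.6 mm

k_A = Gd⁴/(8D³N_a) = (41.6×10³)(6.7⁴)/(8·85.0³·24) = 0.71094 N/mm
k_B = Gd⁴/(8D³N_a) = (75.8×10³)(5.1⁴)/(8·42.0³·12) = 7.2099 N/mm
Parallel: k_eq = 0.71094 + 7.2099 + 8.7 = 16.621 N/mm
δ = F/k_eq = 375/16.621 = 22.562 mm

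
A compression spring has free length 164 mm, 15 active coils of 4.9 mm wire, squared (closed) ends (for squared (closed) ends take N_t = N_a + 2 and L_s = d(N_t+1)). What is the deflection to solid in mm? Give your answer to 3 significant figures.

N_t = 17; L_s = 4.9·18 = 88.2 mm
δ_solid = L₀ − L_s = 164 − 88.2 = 75.8 mm

75.8 mm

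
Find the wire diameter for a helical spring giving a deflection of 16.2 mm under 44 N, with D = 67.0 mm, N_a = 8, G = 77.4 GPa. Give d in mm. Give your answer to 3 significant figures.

Required rate k = F/δ = 44/16.2 = 2.716 N/mm
d = (8D³N_a·k / G)^(1/4) = (8·67.0³·8·2.716 / (77.4×10³))^0.25
  = (675.46)^0.25 = 5.0980 mm

5.10 mm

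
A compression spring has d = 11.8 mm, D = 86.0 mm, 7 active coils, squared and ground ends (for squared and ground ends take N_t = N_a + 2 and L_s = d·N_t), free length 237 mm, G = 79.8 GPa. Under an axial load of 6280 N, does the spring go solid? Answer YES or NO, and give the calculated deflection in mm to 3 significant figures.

YES, δ = 145 mm

k = Gd⁴/(8D³N_a) = (79.8×10³)(11.8⁴)/(8·86.0³·7) = 43.436 N/mm
N_t = 9; L_s = 11.8·9 = 106.2 mm; δ_solid = L₀ − L_s = 237 − 106.2 = 130.8 mm
δ = F/k = 6280/43.436 = 144.58 mm
δ ≥ δ_solid → spring goes solid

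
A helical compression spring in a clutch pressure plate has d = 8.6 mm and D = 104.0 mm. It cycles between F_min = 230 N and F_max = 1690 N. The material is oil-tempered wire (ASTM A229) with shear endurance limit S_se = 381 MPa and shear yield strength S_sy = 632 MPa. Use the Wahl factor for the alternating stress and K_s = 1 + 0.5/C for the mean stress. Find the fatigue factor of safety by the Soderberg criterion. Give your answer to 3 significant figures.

C = D/d = 104.0/8.6 = 12.0930; K_W = (4C−1)/(4C−4)+0.615/C = 1.1185; K_s = 1+0.5/C = 1.0413
F_a = (F_max−F_min)/2 = 730 N; F_m = (F_max+F_min)/2 = 960 N
τ_a = K_W·8F_aD/(πd³) = 1.1185 × 303.95 = 339.96 MPa
τ_m = K_s·8F_mD/(πd³) = 1.0413 × 399.71 = 416.24 MPa
Soderberg: 1/n_f = τ_a/S_se + τ_m/S_sy = 339.96/381 + 416.24/632 = 0.89227 + 0.65861 = 1.5509
n_f = 1/1.5509 = 0.6448

0.645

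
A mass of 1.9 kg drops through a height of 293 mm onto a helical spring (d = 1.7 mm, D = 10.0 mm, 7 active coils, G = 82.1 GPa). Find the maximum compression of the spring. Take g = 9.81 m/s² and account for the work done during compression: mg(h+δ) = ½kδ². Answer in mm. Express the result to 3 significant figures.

31.4 mm

k = Gd⁴/(8D³N_a) = (82.1×10³)(1.7⁴)/(8·10.0³·7) = 12.245 N/mm
W = mg = 1.9 × 9.81 = 18.639 N
½kδ² − Wδ − Wh = 0 → δ = (W + √(W² + 2kWh))/k
δ = (18.639 + √(347.41 + 133743))/12.245 = (18.639 + 366.18)/12.245 = 31.427 mm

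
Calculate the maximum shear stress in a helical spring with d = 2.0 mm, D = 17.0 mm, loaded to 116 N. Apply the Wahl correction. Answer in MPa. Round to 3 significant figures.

Spring index C = D/d = 17.0/2.0 = 8.5000
K_W = (4C−1)/(4C−4) + 0.615/C = 33.000/30.000 + 0.0724 = 1.1724
τ₀ = 8FD/(πd³) = 8·116·17.0/(π·2.0³) = 15776/25.133 = 627.71 MPa
τ_max = K·τ₀ = 1.1724 × 627.71 = 735.89 MPa

736 MPa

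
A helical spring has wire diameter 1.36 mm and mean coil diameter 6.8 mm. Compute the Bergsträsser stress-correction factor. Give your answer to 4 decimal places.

C = D/d = 6.8/1.36 = 5.0000
K_B = (4C+2)/(4C−3) = 22.000/17.000 = 1.2941

1.2941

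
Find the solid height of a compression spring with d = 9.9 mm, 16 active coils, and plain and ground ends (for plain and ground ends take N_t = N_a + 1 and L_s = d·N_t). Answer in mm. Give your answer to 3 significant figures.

168 mm

plain and ground ends: N_t = N_a + 1 = 16 + 1 = 17
L_s = d·N_t = 9.9 × 17 = 168.3 mm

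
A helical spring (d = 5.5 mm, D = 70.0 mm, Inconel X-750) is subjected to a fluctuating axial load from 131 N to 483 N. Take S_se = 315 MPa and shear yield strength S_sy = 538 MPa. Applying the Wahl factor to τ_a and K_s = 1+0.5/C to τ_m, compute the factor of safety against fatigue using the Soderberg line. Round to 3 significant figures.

0.769

C = D/d = 70.0/5.5 = 12.7273; K_W = (4C−1)/(4C−4)+0.615/C = 1.1123; K_s = 1+0.5/C = 1.0393
F_a = (F_max−F_min)/2 = 176 N; F_m = (F_max+F_min)/2 = 307 N
τ_a = K_W·8F_aD/(πd³) = 1.1123 × 188.57 = 209.74 MPa
τ_m = K_s·8F_mD/(πd³) = 1.0393 × 328.92 = 341.84 MPa
Soderberg: 1/n_f = τ_a/S_se + τ_m/S_sy = 209.74/315 + 341.84/538 = 0.66583 + 0.63539 = 1.3012
n_f = 1/1.3012 = 0.7685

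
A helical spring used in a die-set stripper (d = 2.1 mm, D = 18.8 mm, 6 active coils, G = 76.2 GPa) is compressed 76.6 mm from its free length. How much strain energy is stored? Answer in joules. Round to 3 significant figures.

k = Gd⁴/(8D³N_a) = (76.2×10³)(2.1⁴)/(8·18.8³·6) = 4.6464 N/mm
U = ½kδ² = 0.5 × 4.6464 × 76.6² = 13632 N·mm = 13.632 J

13.6 J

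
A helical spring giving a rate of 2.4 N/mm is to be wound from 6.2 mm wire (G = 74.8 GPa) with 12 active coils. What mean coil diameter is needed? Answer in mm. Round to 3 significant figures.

D = (Gd⁴/(8N_a·k))^(1/3) = (74.8×10³·6.2⁴/(8·12·2.4))^(1/3)
  = (479718)^(1/3) = 78.2820 mm

78.3 mm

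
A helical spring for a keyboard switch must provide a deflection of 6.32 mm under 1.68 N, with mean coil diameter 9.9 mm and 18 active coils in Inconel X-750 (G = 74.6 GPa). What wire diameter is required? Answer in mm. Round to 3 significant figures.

Required rate k = F/δ = 1.68/6.32 = 0.26582 N/mm
d = (8D³N_a·k / G)^(1/4) = (8·9.9³·18·0.26582 / (74.6×10³))^0.25
  = (0.49788)^0.25 = 0.8400 mm

0.840 mm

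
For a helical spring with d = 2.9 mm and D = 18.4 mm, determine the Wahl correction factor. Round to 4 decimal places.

C = D/d = 18.4/2.9 = 6.3448
K_W = (4C−1)/(4C−4) + 0.615/C = 24.379/21.379 + 0.0969 = 1.2373

1.2373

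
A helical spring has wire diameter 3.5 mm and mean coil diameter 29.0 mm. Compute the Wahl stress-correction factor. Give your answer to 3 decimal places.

C = D/d = 29.0/3.5 = 8.2857
K_W = (4C−1)/(4C−4) + 0.615/C = 32.143/29.143 + 0.0742 = 1.1772

1.177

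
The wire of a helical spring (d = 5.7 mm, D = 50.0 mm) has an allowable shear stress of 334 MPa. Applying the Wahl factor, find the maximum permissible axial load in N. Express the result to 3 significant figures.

C = D/d = 50.0/5.7 = 8.7719
K_W = (4C−1)/(4C−4) + 0.615/C = 34.088/31.088 + 0.0701 = 1.1666
τ_max = K·8FD/(πd³) → F_max = τ_allow·πd³/(8DK)
F_max = 334·π·5.7³/(8·50.0·1.1666) = 1.9432e+05/466.64 = 416.42 N

416 N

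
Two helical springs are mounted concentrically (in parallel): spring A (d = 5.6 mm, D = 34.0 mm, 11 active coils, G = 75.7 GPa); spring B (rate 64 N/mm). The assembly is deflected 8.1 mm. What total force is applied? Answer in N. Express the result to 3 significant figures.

k_A = Gd⁴/(8D³N_a) = (75.7×10³)(5.6⁴)/(8·34.0³·11) = 21.524 N/mm
Parallel: k_eq = 21.524 + 64 = 85.524 N/mm
F = k_eq·δ = 85.524·8.1 = 692.75 N

693 N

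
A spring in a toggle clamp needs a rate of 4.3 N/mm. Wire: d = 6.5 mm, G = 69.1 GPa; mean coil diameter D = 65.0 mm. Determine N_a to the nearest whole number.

N_a = Gd⁴/(8D³k) = (69.1×10³ × 6.5⁴)/(8 × 65.0³ × 4.3)
    = 1.23348e+08 / 9.4471e+06 = 13.06 → 13 coils

13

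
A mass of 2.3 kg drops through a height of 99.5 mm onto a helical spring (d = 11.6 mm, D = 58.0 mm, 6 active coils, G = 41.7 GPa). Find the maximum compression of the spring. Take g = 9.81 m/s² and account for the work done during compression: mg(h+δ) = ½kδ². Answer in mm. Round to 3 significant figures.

7.75 mm

k = Gd⁴/(8D³N_a) = (41.7×10³)(11.6⁴)/(8·58.0³·6) = 80.62 N/mm
W = mg = 2.3 × 9.81 = 22.563 N
½kδ² − Wδ − Wh = 0 → δ = (W + √(W² + 2kWh))/k
δ = (22.563 + √(509.09 + 361987))/80.62 = (22.563 + 602.08)/80.62 = 7.7479 mm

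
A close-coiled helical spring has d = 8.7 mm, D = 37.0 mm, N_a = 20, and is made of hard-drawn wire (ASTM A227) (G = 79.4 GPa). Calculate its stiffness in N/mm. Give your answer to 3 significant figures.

k = Gd⁴/(8D³N_a) = (79.4×10³ × 8.7⁴) / (8 × 37.0³ × 20)
  = 4.54881e+08 / 8.10448e+06 = 56.127 N/mm

56.1 N/mm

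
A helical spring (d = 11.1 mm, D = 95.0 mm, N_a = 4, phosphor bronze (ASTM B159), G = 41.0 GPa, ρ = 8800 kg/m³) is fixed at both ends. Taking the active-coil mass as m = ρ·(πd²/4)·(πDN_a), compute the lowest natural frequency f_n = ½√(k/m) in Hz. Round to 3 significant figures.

74.7 Hz

k = Gd⁴/(8D³N_a) = (41.0×10³)(11.1⁴)/(8·95.0³·4) = 22.686 N/mm = 22686 N/m
Wire length L = πDN_a = π·95.0·4 = 1193.8 mm
m = ρ·(πd²/4)·L = 8800 × 96.769×10⁻⁶ m² × 1.1938 m = 1.0166 kg
f_n = ½√(k/m) = 0.5·√(22686/1.0166) = 0.5·√(22315) = 74.692 Hz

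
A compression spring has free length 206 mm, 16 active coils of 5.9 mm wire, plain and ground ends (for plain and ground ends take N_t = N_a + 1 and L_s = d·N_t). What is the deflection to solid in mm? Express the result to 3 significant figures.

N_t = 17; L_s = 5.9·17 = 100.3 mm
δ_solid = L₀ − L_s = 206 − 100.3 = 105.7 mm

106 mm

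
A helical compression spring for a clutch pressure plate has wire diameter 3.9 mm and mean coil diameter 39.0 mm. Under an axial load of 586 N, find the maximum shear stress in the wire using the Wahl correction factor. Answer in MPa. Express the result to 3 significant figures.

1120 MPa

Spring index C = D/d = 39.0/3.9 = 10.0000
K_W = (4C−1)/(4C−4) + 0.615/C = 39.000/36.000 + 0.0615 = 1.1448
τ₀ = 8FD/(πd³) = 8·586·39.0/(π·3.9³) = 182832/186.36 = 981.09 MPa
τ_max = K·τ₀ = 1.1448 × 981.09 = 1123.2 MPa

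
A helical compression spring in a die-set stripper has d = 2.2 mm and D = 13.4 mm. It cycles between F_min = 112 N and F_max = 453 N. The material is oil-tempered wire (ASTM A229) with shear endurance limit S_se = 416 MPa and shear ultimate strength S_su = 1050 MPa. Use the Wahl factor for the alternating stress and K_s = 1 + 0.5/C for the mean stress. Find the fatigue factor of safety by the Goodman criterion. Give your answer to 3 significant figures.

0.389

C = D/d = 13.4/2.2 = 6.0909; K_W = (4C−1)/(4C−4)+0.615/C = 1.2483; K_s = 1+0.5/C = 1.0821
F_a = (F_max−F_min)/2 = 170.5 N; F_m = (F_max+F_min)/2 = 282.5 N
τ_a = K_W·8F_aD/(πd³) = 1.2483 × 546.39 = 682.05 MPa
τ_m = K_s·8F_mD/(πd³) = 1.0821 × 905.31 = 979.62 MPa
Goodman: 1/n_f = τ_a/S_se + τ_m/S_su = 682.05/416 + 979.62/1050 = 1.63955 + 0.93297 = 2.5725
n_f = 1/2.5725 = 0.3887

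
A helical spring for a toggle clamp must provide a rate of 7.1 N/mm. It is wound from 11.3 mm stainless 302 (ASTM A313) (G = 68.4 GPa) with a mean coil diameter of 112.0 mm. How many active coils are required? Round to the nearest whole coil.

N_a = Gd⁴/(8D³k) = (68.4×10³ × 11.3⁴)/(8 × 112.0³ × 7.1)
    = 1.11524e+09 / 7.97999e+07 = 13.98 → 14 coils

14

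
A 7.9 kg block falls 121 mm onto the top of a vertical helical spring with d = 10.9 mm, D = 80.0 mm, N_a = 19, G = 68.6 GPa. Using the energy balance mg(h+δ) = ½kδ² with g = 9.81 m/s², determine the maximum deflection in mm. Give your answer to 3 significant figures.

45.5 mm

k = Gd⁴/(8D³N_a) = (68.6×10³)(10.9⁴)/(8·80.0³·19) = 12.443 N/mm
W = mg = 7.9 × 9.81 = 77.499 N
½kδ² − Wδ − Wh = 0 → δ = (W + √(W² + 2kWh))/k
δ = (77.499 + √(6006.1 + 233361))/12.443 = (77.499 + 489.25)/12.443 = 45.549 mm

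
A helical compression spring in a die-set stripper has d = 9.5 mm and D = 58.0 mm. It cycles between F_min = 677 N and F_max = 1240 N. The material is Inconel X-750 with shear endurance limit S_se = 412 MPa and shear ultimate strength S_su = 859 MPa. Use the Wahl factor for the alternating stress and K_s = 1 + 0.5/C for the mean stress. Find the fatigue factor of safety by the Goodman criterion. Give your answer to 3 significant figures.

C = D/d = 58.0/9.5 = 6.1053; K_W = (4C−1)/(4C−4)+0.615/C = 1.2476; K_s = 1+0.5/C = 1.0819
F_a = (F_max−F_min)/2 = 281.5 N; F_m = (F_max+F_min)/2 = 958.5 N
τ_a = K_W·8F_aD/(πd³) = 1.2476 × 48.493 = 60.501 MPa
τ_m = K_s·8F_mD/(πd³) = 1.0819 × 165.12 = 178.64 MPa
Goodman: 1/n_f = τ_a/S_se + τ_m/S_su = 60.501/412 + 178.64/859 = 0.14685 + 0.20796 = 0.35481
n_f = 1/0.35481 = 2.818

2.82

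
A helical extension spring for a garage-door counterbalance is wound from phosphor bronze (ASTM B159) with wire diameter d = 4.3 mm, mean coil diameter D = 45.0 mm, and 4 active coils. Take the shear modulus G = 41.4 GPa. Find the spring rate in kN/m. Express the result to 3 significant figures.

k = Gd⁴/(8D³N_a) = (41.4×10³ × 4.3⁴) / (8 × 45.0³ × 4)
  = 1.41538e+07 / 2.916e+06 = 4.8539 N/mm

4.85 kN/m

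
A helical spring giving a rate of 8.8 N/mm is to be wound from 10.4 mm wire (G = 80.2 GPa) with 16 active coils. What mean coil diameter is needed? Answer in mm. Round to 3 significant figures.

94.1 mm

D = (Gd⁴/(8N_a·k))^(1/3) = (80.2×10³·10.4⁴/(8·16·8.8))^(1/3)
  = (832943)^(1/3) = 94.0889 mm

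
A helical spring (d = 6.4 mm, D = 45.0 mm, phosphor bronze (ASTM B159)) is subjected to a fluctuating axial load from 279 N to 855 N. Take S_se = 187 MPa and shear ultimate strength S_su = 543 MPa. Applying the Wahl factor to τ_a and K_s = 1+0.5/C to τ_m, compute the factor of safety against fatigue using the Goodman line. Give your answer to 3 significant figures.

C = D/d = 45.0/6.4 = 7.0312; K_W = (4C−1)/(4C−4)+0.615/C = 1.2118; K_s = 1+0.5/C = 1.0711
F_a = (F_max−F_min)/2 = 288 N; F_m = (F_max+F_min)/2 = 567 N
τ_a = K_W·8F_aD/(πd³) = 1.2118 × 125.89 = 152.56 MPa
τ_m = K_s·8F_mD/(πd³) = 1.0711 × 247.85 = 265.48 MPa
Goodman: 1/n_f = τ_a/S_se + τ_m/S_su = 152.56/187 + 265.48/543 = 0.81583 + 0.48891 = 1.3047
n_f = 1/1.3047 = 0.7664

0.766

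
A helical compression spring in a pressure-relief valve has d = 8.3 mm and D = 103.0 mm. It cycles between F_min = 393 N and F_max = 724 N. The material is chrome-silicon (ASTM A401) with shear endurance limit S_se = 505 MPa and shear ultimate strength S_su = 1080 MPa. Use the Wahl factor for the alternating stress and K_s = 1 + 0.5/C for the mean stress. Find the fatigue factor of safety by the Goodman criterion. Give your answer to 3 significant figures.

2.41

C = D/d = 103.0/8.3 = 12.4096; K_W = (4C−1)/(4C−4)+0.615/C = 1.1153; K_s = 1+0.5/C = 1.0403
F_a = (F_max−F_min)/2 = 165.5 N; F_m = (F_max+F_min)/2 = 558.5 N
τ_a = K_W·8F_aD/(πd³) = 1.1153 × 75.917 = 84.67 MPa
τ_m = K_s·8F_mD/(πd³) = 1.0403 × 256.19 = 266.51 MPa
Goodman: 1/n_f = τ_a/S_se + τ_m/S_su = 84.67/505 + 266.51/1080 = 0.16766 + 0.24677 = 0.41444
n_f = 1/0.41444 = 2.413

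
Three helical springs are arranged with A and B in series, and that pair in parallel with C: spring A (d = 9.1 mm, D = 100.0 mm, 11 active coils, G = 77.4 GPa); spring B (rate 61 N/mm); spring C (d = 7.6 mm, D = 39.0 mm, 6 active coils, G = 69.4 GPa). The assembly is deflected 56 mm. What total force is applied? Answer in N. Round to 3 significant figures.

4860 N

k_A = Gd⁴/(8D³N_a) = (77.4×10³)(9.1⁴)/(8·100.0³·11) = 6.0315 N/mm
k_C = Gd⁴/(8D³N_a) = (69.4×10³)(7.6⁴)/(8·39.0³·6) = 81.317 N/mm
Springs A,B series: k_AB = 1/(1/6.0315+1/61) = 5.4888 N/mm; parallel with C: k_eq = 5.4888+81.317 = 86.805 N/mm
F = k_eq·δ = 86.805·56 = 4861.1 N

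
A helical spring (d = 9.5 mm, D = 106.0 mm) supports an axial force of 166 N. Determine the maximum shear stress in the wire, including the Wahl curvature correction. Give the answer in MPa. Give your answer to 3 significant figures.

Spring index C = D/d = 106.0/9.5 = 11.1579
K_W = (4C−1)/(4C−4) + 0.615/C = 43.632/40.632 + 0.0551 = 1.1290
τ₀ = 8FD/(πd³) = 8·166·106.0/(π·9.5³) = 140768/2693.5 = 52.262 MPa
τ_max = K·τ₀ = 1.1290 × 52.262 = 59.001 MPa

59.0 MPa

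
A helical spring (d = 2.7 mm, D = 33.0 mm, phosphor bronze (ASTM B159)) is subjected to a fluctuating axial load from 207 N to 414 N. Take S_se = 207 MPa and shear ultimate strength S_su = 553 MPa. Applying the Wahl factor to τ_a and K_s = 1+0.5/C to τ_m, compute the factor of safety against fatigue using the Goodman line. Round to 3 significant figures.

0.205

C = D/d = 33.0/2.7 = 12.2222; K_W = (4C−1)/(4C−4)+0.615/C = 1.1171; K_s = 1+0.5/C = 1.0409
F_a = (F_max−F_min)/2 = 103.5 N; F_m = (F_max+F_min)/2 = 310.5 N
τ_a = K_W·8F_aD/(πd³) = 1.1171 × 441.88 = 493.64 MPa
τ_m = K_s·8F_mD/(πd³) = 1.0409 × 1325.6 = 1379.9 MPa
Goodman: 1/n_f = τ_a/S_se + τ_m/S_su = 493.64/207 + 1379.9/553 = 2.38476 + 2.49524 = 4.88
n_f = 1/4.88 = 0.2049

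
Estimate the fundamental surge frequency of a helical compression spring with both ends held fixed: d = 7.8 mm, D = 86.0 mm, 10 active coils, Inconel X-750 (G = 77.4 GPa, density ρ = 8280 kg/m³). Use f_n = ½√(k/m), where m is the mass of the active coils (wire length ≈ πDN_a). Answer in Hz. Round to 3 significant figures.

36.3 Hz

k = Gd⁴/(8D³N_a) = (77.4×10³)(7.8⁴)/(8·86.0³·10) = 5.6303 N/mm = 5630.3 N/m
Wire length L = πDN_a = π·86.0·10 = 2701.8 mm
m = ρ·(πd²/4)·L = 8280 × 47.784×10⁻⁶ m² × 2.7018 m = 1.069 kg
f_n = ½√(k/m) = 0.5·√(5630.3/1.069) = 0.5·√(5267.2) = 36.288 Hz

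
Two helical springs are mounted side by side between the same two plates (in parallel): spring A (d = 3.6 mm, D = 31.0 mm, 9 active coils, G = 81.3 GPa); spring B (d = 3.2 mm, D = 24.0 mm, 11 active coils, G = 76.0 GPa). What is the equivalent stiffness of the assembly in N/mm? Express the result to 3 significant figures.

k_A = Gd⁴/(8D³N_a) = (81.3×10³)(3.6⁴)/(8·31.0³·9) = 6.3662 N/mm
k_B = Gd⁴/(8D³N_a) = (76.0×10³)(3.2⁴)/(8·24.0³·11) = 6.5508 N/mm
Parallel: k_eq = 6.3662 + 6.5508 = 12.917 N/mm

12.9 N/mm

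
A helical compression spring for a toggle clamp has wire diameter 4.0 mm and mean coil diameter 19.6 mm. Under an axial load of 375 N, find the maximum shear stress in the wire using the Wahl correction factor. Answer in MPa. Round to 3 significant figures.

Spring index C = D/d = 19.6/4.0 = 4.9000
K_W = (4C−1)/(4C−4) + 0.615/C = 18.600/15.600 + 0.1255 = 1.3178
τ₀ = 8FD/(πd³) = 8·375·19.6/(π·4.0³) = 58800/201.06 = 292.45 MPa
τ_max = K·τ₀ = 1.3178 × 292.45 = 385.39 MPa

385 MPa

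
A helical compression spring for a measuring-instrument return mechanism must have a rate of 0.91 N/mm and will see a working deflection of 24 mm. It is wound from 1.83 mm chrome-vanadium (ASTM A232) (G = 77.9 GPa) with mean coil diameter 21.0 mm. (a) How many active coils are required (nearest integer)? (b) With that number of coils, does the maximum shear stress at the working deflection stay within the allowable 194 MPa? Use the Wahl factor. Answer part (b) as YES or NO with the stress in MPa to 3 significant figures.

N_a = Gd⁴/(8D³k) = (77.9×10³)(1.83⁴)/(8·21.0³·0.91) = 12.96 → N_a = 13
Actual rate k = Gd⁴/(8D³·13) = 0.90709 N/mm
Working load F = kδ = 0.90709·24 = 21.77 N
C = 21.0/1.83 = 11.4754; K_W = (4C−1)/(4C−4)+0.615/C = 1.1252
τ_max = K_W·8FD/(πd³) = 1.1252·189.96 = 213.74 MPa
τ_max > 194 MPa → exceeds allowable

(a) 13 coils; (b) NO, τ_max = 214 MPa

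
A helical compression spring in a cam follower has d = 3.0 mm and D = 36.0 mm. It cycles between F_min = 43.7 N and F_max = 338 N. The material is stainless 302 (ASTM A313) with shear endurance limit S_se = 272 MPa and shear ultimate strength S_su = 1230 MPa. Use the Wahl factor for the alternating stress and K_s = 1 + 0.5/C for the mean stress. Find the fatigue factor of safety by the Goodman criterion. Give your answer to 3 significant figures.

0.384

C = D/d = 36.0/3.0 = 12.0000; K_W = (4C−1)/(4C−4)+0.615/C = 1.1194; K_s = 1+0.5/C = 1.0417
F_a = (F_max−F_min)/2 = 147.15 N; F_m = (F_max+F_min)/2 = 190.85 N
τ_a = K_W·8F_aD/(πd³) = 1.1194 × 499.62 = 559.29 MPa
τ_m = K_s·8F_mD/(πd³) = 1.0417 × 647.99 = 674.99 MPa
Goodman: 1/n_f = τ_a/S_se + τ_m/S_su = 559.29/272 + 674.99/1230 = 2.05621 + 0.54878 = 2.605
n_f = 1/2.605 = 0.3839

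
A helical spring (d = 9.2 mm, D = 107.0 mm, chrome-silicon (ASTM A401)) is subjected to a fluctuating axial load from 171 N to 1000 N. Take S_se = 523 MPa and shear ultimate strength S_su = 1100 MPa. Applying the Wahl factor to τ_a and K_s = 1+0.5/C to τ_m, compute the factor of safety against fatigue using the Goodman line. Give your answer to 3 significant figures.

C = D/d = 107.0/9.2 = 11.6304; K_W = (4C−1)/(4C−4)+0.615/C = 1.1234; K_s = 1+0.5/C = 1.0430
F_a = (F_max−F_min)/2 = 414.5 N; F_m = (F_max+F_min)/2 = 585.5 N
τ_a = K_W·8F_aD/(πd³) = 1.1234 × 145.04 = 162.94 MPa
τ_m = K_s·8F_mD/(πd³) = 1.0430 × 204.87 = 213.68 MPa
Goodman: 1/n_f = τ_a/S_se + τ_m/S_su = 162.94/523 + 213.68/1100 = 0.31155 + 0.19426 = 0.50581
n_f = 1/0.50581 = 1.977

1.98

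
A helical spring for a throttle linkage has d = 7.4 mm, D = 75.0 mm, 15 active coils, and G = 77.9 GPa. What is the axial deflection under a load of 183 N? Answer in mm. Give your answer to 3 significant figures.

39.7 mm

k = Gd⁴/(8D³N_a) = (77.9×10³)(7.4⁴)/(8·75.0³·15) = 4.6142 N/mm
δ = F/k = 183 / 4.6142 = 39.66 mm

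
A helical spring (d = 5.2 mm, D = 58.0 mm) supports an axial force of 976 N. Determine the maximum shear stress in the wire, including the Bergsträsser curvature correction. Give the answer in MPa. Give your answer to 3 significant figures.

1150 MPa

Spring index C = D/d = 58.0/5.2 = 11.1538
K_B = (4C+2)/(4C−3) = 46.615/41.615 = 1.1201
τ₀ = 8FD/(πd³) = 8·976·58.0/(π·5.2³) = 452864/441.73 = 1025.2 MPa
τ_max = K·τ₀ = 1.1201 × 1025.2 = 1148.4 MPa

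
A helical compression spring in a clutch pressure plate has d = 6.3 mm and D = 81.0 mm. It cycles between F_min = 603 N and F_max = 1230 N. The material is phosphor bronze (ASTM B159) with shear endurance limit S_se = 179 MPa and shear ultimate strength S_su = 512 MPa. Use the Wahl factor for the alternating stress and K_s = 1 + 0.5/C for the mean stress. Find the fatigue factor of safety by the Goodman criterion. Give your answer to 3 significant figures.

C = D/d = 81.0/6.3 = 12.8571; K_W = (4C−1)/(4C−4)+0.615/C = 1.1111; K_s = 1+0.5/C = 1.0389
F_a = (F_max−F_min)/2 = 313.5 N; F_m = (F_max+F_min)/2 = 916.5 N
τ_a = K_W·8F_aD/(πd³) = 1.1111 × 258.61 = 287.34 MPa
τ_m = K_s·8F_mD/(πd³) = 1.0389 × 756.02 = 785.43 MPa
Goodman: 1/n_f = τ_a/S_se + τ_m/S_su = 287.34/179 + 785.43/512 = 1.60522 + 1.53403 = 3.1393
n_f = 1/3.1393 = 0.3185

0.319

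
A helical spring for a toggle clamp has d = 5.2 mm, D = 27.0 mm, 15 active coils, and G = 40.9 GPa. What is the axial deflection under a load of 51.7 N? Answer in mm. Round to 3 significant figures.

k = Gd⁴/(8D³N_a) = (40.9×10³)(5.2⁴)/(8·27.0³·15) = 12.661 N/mm
δ = F/k = 51.7 / 12.661 = 4.0834 mm

4.08 mm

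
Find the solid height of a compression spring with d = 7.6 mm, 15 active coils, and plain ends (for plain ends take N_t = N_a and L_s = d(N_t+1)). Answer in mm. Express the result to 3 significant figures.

122 mm

plain ends: N_t = N_a = 15
L_s = d·(N_t+1) = 7.6 × 16 = 121.6 mm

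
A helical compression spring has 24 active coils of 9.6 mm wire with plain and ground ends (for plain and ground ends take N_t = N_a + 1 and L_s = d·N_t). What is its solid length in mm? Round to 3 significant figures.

plain and ground ends: N_t = N_a + 1 = 24 + 1 = 25
L_s = d·N_t = 9.6 × 25 = 240 mm

240 mm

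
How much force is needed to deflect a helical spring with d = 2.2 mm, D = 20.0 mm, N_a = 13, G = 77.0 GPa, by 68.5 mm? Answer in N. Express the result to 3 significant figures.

k = Gd⁴/(8D³N_a) = (77.0×10³)(2.2⁴)/(8·20.0³·13) = 2.168 N/mm
F = k·δ = 2.168 × 68.5 = 148.51 N

149 N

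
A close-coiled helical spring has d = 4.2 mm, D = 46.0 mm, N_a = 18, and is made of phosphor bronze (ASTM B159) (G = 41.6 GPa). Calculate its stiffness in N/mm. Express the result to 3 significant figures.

k = Gd⁴/(8D³N_a) = (41.6×10³ × 4.2⁴) / (8 × 46.0³ × 18)
  = 1.29447e+07 / 1.40164e+07 = 0.92354 N/mm

0.924 N/mm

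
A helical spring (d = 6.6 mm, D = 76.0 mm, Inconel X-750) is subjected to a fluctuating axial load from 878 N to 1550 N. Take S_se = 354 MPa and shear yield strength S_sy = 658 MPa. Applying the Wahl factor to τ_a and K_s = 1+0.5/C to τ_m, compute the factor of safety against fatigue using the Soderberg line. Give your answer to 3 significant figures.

0.496

C = D/d = 76.0/6.6 = 11.5152; K_W = (4C−1)/(4C−4)+0.615/C = 1.1247; K_s = 1+0.5/C = 1.0434
F_a = (F_max−F_min)/2 = 336 N; F_m = (F_max+F_min)/2 = 1214 N
τ_a = K_W·8F_aD/(πd³) = 1.1247 × 226.18 = 254.4 MPa
τ_m = K_s·8F_mD/(πd³) = 1.0434 × 817.22 = 852.71 MPa
Soderberg: 1/n_f = τ_a/S_se + τ_m/S_sy = 254.4/354 + 852.71/658 = 0.71863 + 1.29591 = 2.0145
n_f = 1/2.0145 = 0.4964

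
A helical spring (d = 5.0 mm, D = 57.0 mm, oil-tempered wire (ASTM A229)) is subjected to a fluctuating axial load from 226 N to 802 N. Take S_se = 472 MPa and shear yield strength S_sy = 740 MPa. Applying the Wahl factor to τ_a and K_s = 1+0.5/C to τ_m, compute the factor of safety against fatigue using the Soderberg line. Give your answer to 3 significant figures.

0.610

C = D/d = 57.0/5.0 = 11.4000; K_W = (4C−1)/(4C−4)+0.615/C = 1.1261; K_s = 1+0.5/C = 1.0439
F_a = (F_max−F_min)/2 = 288 N; F_m = (F_max+F_min)/2 = 514 N
τ_a = K_W·8F_aD/(πd³) = 1.1261 × 334.42 = 376.58 MPa
τ_m = K_s·8F_mD/(πd³) = 1.0439 × 596.85 = 623.03 MPa
Soderberg: 1/n_f = τ_a/S_se + τ_m/S_sy = 376.58/472 + 623.03/740 = 0.79784 + 0.84193 = 1.6398
n_f = 1/1.6398 = 0.6098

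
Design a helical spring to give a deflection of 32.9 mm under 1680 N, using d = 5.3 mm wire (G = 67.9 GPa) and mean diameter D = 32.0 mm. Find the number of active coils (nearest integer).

Required rate k = F/δ = 1680/32.9 = 51.064 N/mm
N_a = Gd⁴/(8D³k) = (67.9×10³ × 5.3⁴)/(8 × 32.0³ × 51.064)
    = 5.35764e+07 / 1.33861e+07 = 4.002 → 4 coils

4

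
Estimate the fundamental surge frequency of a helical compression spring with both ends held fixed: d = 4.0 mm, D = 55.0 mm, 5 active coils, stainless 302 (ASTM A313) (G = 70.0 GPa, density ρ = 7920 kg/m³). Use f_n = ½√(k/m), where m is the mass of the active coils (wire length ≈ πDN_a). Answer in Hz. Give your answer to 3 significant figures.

k = Gd⁴/(8D³N_a) = (70.0×10³)(4.0⁴)/(8·55.0³·5) = 2.6927 N/mm = 2692.7 N/m
Wire length L = πDN_a = π·55.0·5 = 863.94 mm
m = ρ·(πd²/4)·L = 7920 × 12.566×10⁻⁶ m² × 0.86394 m = 0.085984 kg
f_n = ½√(k/m) = 0.5·√(2692.7/0.085984) = 0.5·√(31316) = 88.482 Hz

88.5 Hz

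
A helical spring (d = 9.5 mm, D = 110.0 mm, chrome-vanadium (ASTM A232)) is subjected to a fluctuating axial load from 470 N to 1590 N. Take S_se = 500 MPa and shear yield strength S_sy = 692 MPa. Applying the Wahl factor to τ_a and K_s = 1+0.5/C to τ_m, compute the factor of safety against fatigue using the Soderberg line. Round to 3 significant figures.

1.09

C = D/d = 110.0/9.5 = 11.5789; K_W = (4C−1)/(4C−4)+0.615/C = 1.1240; K_s = 1+0.5/C = 1.0432
F_a = (F_max−F_min)/2 = 560 N; F_m = (F_max+F_min)/2 = 1030 N
τ_a = K_W·8F_aD/(πd³) = 1.1240 × 182.96 = 205.65 MPa
τ_m = K_s·8F_mD/(πd³) = 1.0432 × 336.51 = 351.04 MPa
Soderberg: 1/n_f = τ_a/S_se + τ_m/S_sy = 205.65/500 + 351.04/692 = 0.41129 + 0.50729 = 0.91858
n_f = 1/0.91858 = 1.089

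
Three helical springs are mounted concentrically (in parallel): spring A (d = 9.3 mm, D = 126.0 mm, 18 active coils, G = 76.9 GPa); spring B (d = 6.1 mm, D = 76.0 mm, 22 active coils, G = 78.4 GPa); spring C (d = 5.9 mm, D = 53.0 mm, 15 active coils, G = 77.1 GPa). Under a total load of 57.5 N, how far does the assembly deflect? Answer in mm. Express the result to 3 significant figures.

k_A = Gd⁴/(8D³N_a) = (76.9×10³)(9.3⁴)/(8·126.0³·18) = 1.997 N/mm
k_B = Gd⁴/(8D³N_a) = (78.4×10³)(6.1⁴)/(8·76.0³·22) = 1.405 N/mm
k_C = Gd⁴/(8D³N_a) = (77.1×10³)(5.9⁴)/(8·53.0³·15) = 5.2294 N/mm
Parallel: k_eq = 1.997 + 1.405 + 5.2294 = 8.6315 N/mm
δ = F/k_eq = 57.5/8.6315 = 6.6617 mm

6.66 mm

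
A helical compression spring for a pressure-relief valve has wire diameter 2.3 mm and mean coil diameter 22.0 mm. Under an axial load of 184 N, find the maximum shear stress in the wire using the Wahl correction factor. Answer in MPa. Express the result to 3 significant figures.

976 MPa

Spring index C = D/d = 22.0/2.3 = 9.5652
K_W = (4C−1)/(4C−4) + 0.615/C = 37.261/34.261 + 0.0643 = 1.1519
τ₀ = 8FD/(πd³) = 8·184·22.0/(π·2.3³) = 32384/38.224 = 847.22 MPa
τ_max = K·τ₀ = 1.1519 × 847.22 = 975.88 MPa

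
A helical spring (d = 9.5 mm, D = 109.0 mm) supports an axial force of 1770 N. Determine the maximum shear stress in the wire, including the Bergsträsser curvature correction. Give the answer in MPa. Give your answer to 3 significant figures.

Spring index C = D/d = 109.0/9.5 = 11.4737
K_B = (4C+2)/(4C−3) = 47.895/42.895 = 1.1166
τ₀ = 8FD/(πd³) = 8·1770·109.0/(π·9.5³) = 1.54344e+06/2693.5 = 573.02 MPa
τ_max = K·τ₀ = 1.1166 × 573.02 = 639.81 MPa

640 MPa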